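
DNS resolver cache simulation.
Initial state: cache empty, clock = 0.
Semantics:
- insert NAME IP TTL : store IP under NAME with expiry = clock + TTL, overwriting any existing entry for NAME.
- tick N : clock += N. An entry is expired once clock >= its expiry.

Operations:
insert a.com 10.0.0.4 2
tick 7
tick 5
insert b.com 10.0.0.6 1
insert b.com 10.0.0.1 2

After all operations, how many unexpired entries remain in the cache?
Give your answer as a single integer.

Answer: 1

Derivation:
Op 1: insert a.com -> 10.0.0.4 (expiry=0+2=2). clock=0
Op 2: tick 7 -> clock=7. purged={a.com}
Op 3: tick 5 -> clock=12.
Op 4: insert b.com -> 10.0.0.6 (expiry=12+1=13). clock=12
Op 5: insert b.com -> 10.0.0.1 (expiry=12+2=14). clock=12
Final cache (unexpired): {b.com} -> size=1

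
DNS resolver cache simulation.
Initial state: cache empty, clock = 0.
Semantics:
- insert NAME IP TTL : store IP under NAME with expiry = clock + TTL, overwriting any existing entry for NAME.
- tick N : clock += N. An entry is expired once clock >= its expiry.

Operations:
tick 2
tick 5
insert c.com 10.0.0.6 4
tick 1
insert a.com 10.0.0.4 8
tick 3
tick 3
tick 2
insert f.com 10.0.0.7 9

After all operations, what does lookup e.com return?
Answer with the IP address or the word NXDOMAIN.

Answer: NXDOMAIN

Derivation:
Op 1: tick 2 -> clock=2.
Op 2: tick 5 -> clock=7.
Op 3: insert c.com -> 10.0.0.6 (expiry=7+4=11). clock=7
Op 4: tick 1 -> clock=8.
Op 5: insert a.com -> 10.0.0.4 (expiry=8+8=16). clock=8
Op 6: tick 3 -> clock=11. purged={c.com}
Op 7: tick 3 -> clock=14.
Op 8: tick 2 -> clock=16. purged={a.com}
Op 9: insert f.com -> 10.0.0.7 (expiry=16+9=25). clock=16
lookup e.com: not in cache (expired or never inserted)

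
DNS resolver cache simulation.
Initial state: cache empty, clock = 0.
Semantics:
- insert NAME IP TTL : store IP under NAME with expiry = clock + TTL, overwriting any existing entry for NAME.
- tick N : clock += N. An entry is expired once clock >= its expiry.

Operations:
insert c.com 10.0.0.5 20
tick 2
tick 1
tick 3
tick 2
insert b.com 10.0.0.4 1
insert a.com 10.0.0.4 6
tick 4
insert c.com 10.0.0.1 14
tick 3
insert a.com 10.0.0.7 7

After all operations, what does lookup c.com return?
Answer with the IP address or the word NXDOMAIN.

Answer: 10.0.0.1

Derivation:
Op 1: insert c.com -> 10.0.0.5 (expiry=0+20=20). clock=0
Op 2: tick 2 -> clock=2.
Op 3: tick 1 -> clock=3.
Op 4: tick 3 -> clock=6.
Op 5: tick 2 -> clock=8.
Op 6: insert b.com -> 10.0.0.4 (expiry=8+1=9). clock=8
Op 7: insert a.com -> 10.0.0.4 (expiry=8+6=14). clock=8
Op 8: tick 4 -> clock=12. purged={b.com}
Op 9: insert c.com -> 10.0.0.1 (expiry=12+14=26). clock=12
Op 10: tick 3 -> clock=15. purged={a.com}
Op 11: insert a.com -> 10.0.0.7 (expiry=15+7=22). clock=15
lookup c.com: present, ip=10.0.0.1 expiry=26 > clock=15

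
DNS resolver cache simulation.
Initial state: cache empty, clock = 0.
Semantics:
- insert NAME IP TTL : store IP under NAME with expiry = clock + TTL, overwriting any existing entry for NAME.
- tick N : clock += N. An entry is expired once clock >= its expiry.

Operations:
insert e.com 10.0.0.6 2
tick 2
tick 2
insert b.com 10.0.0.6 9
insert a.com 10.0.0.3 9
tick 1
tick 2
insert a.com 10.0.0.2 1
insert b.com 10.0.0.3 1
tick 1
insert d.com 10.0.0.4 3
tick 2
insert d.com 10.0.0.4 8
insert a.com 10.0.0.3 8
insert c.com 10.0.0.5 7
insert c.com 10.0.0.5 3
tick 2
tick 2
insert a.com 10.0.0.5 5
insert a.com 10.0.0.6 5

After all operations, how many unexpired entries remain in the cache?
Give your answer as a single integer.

Answer: 2

Derivation:
Op 1: insert e.com -> 10.0.0.6 (expiry=0+2=2). clock=0
Op 2: tick 2 -> clock=2. purged={e.com}
Op 3: tick 2 -> clock=4.
Op 4: insert b.com -> 10.0.0.6 (expiry=4+9=13). clock=4
Op 5: insert a.com -> 10.0.0.3 (expiry=4+9=13). clock=4
Op 6: tick 1 -> clock=5.
Op 7: tick 2 -> clock=7.
Op 8: insert a.com -> 10.0.0.2 (expiry=7+1=8). clock=7
Op 9: insert b.com -> 10.0.0.3 (expiry=7+1=8). clock=7
Op 10: tick 1 -> clock=8. purged={a.com,b.com}
Op 11: insert d.com -> 10.0.0.4 (expiry=8+3=11). clock=8
Op 12: tick 2 -> clock=10.
Op 13: insert d.com -> 10.0.0.4 (expiry=10+8=18). clock=10
Op 14: insert a.com -> 10.0.0.3 (expiry=10+8=18). clock=10
Op 15: insert c.com -> 10.0.0.5 (expiry=10+7=17). clock=10
Op 16: insert c.com -> 10.0.0.5 (expiry=10+3=13). clock=10
Op 17: tick 2 -> clock=12.
Op 18: tick 2 -> clock=14. purged={c.com}
Op 19: insert a.com -> 10.0.0.5 (expiry=14+5=19). clock=14
Op 20: insert a.com -> 10.0.0.6 (expiry=14+5=19). clock=14
Final cache (unexpired): {a.com,d.com} -> size=2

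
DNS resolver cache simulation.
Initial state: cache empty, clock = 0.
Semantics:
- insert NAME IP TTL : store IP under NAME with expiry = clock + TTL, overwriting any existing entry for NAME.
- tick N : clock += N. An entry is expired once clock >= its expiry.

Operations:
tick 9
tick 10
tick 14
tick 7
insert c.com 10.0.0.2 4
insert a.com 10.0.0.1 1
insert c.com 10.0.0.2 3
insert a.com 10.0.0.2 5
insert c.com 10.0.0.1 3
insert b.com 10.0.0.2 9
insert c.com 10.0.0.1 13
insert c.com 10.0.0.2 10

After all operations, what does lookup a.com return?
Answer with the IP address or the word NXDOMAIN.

Answer: 10.0.0.2

Derivation:
Op 1: tick 9 -> clock=9.
Op 2: tick 10 -> clock=19.
Op 3: tick 14 -> clock=33.
Op 4: tick 7 -> clock=40.
Op 5: insert c.com -> 10.0.0.2 (expiry=40+4=44). clock=40
Op 6: insert a.com -> 10.0.0.1 (expiry=40+1=41). clock=40
Op 7: insert c.com -> 10.0.0.2 (expiry=40+3=43). clock=40
Op 8: insert a.com -> 10.0.0.2 (expiry=40+5=45). clock=40
Op 9: insert c.com -> 10.0.0.1 (expiry=40+3=43). clock=40
Op 10: insert b.com -> 10.0.0.2 (expiry=40+9=49). clock=40
Op 11: insert c.com -> 10.0.0.1 (expiry=40+13=53). clock=40
Op 12: insert c.com -> 10.0.0.2 (expiry=40+10=50). clock=40
lookup a.com: present, ip=10.0.0.2 expiry=45 > clock=40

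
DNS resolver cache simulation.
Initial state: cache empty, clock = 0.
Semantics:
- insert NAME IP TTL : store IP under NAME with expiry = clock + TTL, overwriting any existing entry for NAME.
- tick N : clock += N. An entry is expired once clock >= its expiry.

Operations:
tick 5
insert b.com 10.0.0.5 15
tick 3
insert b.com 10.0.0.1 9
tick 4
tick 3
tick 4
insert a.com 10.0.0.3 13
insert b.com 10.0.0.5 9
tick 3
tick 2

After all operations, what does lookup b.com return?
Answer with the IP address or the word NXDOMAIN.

Answer: 10.0.0.5

Derivation:
Op 1: tick 5 -> clock=5.
Op 2: insert b.com -> 10.0.0.5 (expiry=5+15=20). clock=5
Op 3: tick 3 -> clock=8.
Op 4: insert b.com -> 10.0.0.1 (expiry=8+9=17). clock=8
Op 5: tick 4 -> clock=12.
Op 6: tick 3 -> clock=15.
Op 7: tick 4 -> clock=19. purged={b.com}
Op 8: insert a.com -> 10.0.0.3 (expiry=19+13=32). clock=19
Op 9: insert b.com -> 10.0.0.5 (expiry=19+9=28). clock=19
Op 10: tick 3 -> clock=22.
Op 11: tick 2 -> clock=24.
lookup b.com: present, ip=10.0.0.5 expiry=28 > clock=24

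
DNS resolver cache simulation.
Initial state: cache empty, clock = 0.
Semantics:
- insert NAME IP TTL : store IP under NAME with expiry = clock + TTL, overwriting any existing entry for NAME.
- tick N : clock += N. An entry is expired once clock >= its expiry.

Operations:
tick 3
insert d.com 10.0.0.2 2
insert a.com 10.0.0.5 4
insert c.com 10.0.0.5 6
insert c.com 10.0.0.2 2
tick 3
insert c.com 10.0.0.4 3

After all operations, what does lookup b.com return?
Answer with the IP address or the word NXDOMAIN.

Op 1: tick 3 -> clock=3.
Op 2: insert d.com -> 10.0.0.2 (expiry=3+2=5). clock=3
Op 3: insert a.com -> 10.0.0.5 (expiry=3+4=7). clock=3
Op 4: insert c.com -> 10.0.0.5 (expiry=3+6=9). clock=3
Op 5: insert c.com -> 10.0.0.2 (expiry=3+2=5). clock=3
Op 6: tick 3 -> clock=6. purged={c.com,d.com}
Op 7: insert c.com -> 10.0.0.4 (expiry=6+3=9). clock=6
lookup b.com: not in cache (expired or never inserted)

Answer: NXDOMAIN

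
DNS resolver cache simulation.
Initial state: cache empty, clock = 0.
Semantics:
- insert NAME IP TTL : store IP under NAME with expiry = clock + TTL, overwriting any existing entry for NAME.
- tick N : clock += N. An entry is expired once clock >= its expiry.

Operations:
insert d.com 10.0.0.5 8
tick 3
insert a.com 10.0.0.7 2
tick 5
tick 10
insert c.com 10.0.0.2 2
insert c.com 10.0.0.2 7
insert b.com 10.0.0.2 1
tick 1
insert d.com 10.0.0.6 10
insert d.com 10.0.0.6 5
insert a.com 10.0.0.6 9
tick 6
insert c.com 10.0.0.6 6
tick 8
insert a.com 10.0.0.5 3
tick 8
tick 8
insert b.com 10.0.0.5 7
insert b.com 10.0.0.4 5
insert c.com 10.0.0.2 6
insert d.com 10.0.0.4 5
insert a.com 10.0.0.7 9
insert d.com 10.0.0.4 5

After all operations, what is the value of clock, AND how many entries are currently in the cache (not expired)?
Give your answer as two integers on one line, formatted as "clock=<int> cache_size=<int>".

Op 1: insert d.com -> 10.0.0.5 (expiry=0+8=8). clock=0
Op 2: tick 3 -> clock=3.
Op 3: insert a.com -> 10.0.0.7 (expiry=3+2=5). clock=3
Op 4: tick 5 -> clock=8. purged={a.com,d.com}
Op 5: tick 10 -> clock=18.
Op 6: insert c.com -> 10.0.0.2 (expiry=18+2=20). clock=18
Op 7: insert c.com -> 10.0.0.2 (expiry=18+7=25). clock=18
Op 8: insert b.com -> 10.0.0.2 (expiry=18+1=19). clock=18
Op 9: tick 1 -> clock=19. purged={b.com}
Op 10: insert d.com -> 10.0.0.6 (expiry=19+10=29). clock=19
Op 11: insert d.com -> 10.0.0.6 (expiry=19+5=24). clock=19
Op 12: insert a.com -> 10.0.0.6 (expiry=19+9=28). clock=19
Op 13: tick 6 -> clock=25. purged={c.com,d.com}
Op 14: insert c.com -> 10.0.0.6 (expiry=25+6=31). clock=25
Op 15: tick 8 -> clock=33. purged={a.com,c.com}
Op 16: insert a.com -> 10.0.0.5 (expiry=33+3=36). clock=33
Op 17: tick 8 -> clock=41. purged={a.com}
Op 18: tick 8 -> clock=49.
Op 19: insert b.com -> 10.0.0.5 (expiry=49+7=56). clock=49
Op 20: insert b.com -> 10.0.0.4 (expiry=49+5=54). clock=49
Op 21: insert c.com -> 10.0.0.2 (expiry=49+6=55). clock=49
Op 22: insert d.com -> 10.0.0.4 (expiry=49+5=54). clock=49
Op 23: insert a.com -> 10.0.0.7 (expiry=49+9=58). clock=49
Op 24: insert d.com -> 10.0.0.4 (expiry=49+5=54). clock=49
Final clock = 49
Final cache (unexpired): {a.com,b.com,c.com,d.com} -> size=4

Answer: clock=49 cache_size=4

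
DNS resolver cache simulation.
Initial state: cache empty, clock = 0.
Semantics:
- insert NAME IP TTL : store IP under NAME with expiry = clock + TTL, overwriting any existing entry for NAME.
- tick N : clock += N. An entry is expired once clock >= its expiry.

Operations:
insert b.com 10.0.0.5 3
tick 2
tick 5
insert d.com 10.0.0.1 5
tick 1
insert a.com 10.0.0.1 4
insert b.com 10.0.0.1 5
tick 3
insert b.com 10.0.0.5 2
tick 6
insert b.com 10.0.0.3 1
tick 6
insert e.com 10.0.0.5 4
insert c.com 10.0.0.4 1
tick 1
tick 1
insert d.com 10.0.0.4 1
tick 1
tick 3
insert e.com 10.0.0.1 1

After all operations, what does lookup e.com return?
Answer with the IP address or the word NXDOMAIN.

Op 1: insert b.com -> 10.0.0.5 (expiry=0+3=3). clock=0
Op 2: tick 2 -> clock=2.
Op 3: tick 5 -> clock=7. purged={b.com}
Op 4: insert d.com -> 10.0.0.1 (expiry=7+5=12). clock=7
Op 5: tick 1 -> clock=8.
Op 6: insert a.com -> 10.0.0.1 (expiry=8+4=12). clock=8
Op 7: insert b.com -> 10.0.0.1 (expiry=8+5=13). clock=8
Op 8: tick 3 -> clock=11.
Op 9: insert b.com -> 10.0.0.5 (expiry=11+2=13). clock=11
Op 10: tick 6 -> clock=17. purged={a.com,b.com,d.com}
Op 11: insert b.com -> 10.0.0.3 (expiry=17+1=18). clock=17
Op 12: tick 6 -> clock=23. purged={b.com}
Op 13: insert e.com -> 10.0.0.5 (expiry=23+4=27). clock=23
Op 14: insert c.com -> 10.0.0.4 (expiry=23+1=24). clock=23
Op 15: tick 1 -> clock=24. purged={c.com}
Op 16: tick 1 -> clock=25.
Op 17: insert d.com -> 10.0.0.4 (expiry=25+1=26). clock=25
Op 18: tick 1 -> clock=26. purged={d.com}
Op 19: tick 3 -> clock=29. purged={e.com}
Op 20: insert e.com -> 10.0.0.1 (expiry=29+1=30). clock=29
lookup e.com: present, ip=10.0.0.1 expiry=30 > clock=29

Answer: 10.0.0.1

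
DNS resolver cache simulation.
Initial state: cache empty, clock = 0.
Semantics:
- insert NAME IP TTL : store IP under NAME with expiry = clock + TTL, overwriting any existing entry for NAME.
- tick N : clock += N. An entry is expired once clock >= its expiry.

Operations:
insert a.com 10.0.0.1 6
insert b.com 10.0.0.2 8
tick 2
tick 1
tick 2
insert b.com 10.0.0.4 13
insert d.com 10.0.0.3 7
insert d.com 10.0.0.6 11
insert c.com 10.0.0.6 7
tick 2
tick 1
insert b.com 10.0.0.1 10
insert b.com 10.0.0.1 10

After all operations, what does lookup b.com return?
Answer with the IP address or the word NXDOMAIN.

Op 1: insert a.com -> 10.0.0.1 (expiry=0+6=6). clock=0
Op 2: insert b.com -> 10.0.0.2 (expiry=0+8=8). clock=0
Op 3: tick 2 -> clock=2.
Op 4: tick 1 -> clock=3.
Op 5: tick 2 -> clock=5.
Op 6: insert b.com -> 10.0.0.4 (expiry=5+13=18). clock=5
Op 7: insert d.com -> 10.0.0.3 (expiry=5+7=12). clock=5
Op 8: insert d.com -> 10.0.0.6 (expiry=5+11=16). clock=5
Op 9: insert c.com -> 10.0.0.6 (expiry=5+7=12). clock=5
Op 10: tick 2 -> clock=7. purged={a.com}
Op 11: tick 1 -> clock=8.
Op 12: insert b.com -> 10.0.0.1 (expiry=8+10=18). clock=8
Op 13: insert b.com -> 10.0.0.1 (expiry=8+10=18). clock=8
lookup b.com: present, ip=10.0.0.1 expiry=18 > clock=8

Answer: 10.0.0.1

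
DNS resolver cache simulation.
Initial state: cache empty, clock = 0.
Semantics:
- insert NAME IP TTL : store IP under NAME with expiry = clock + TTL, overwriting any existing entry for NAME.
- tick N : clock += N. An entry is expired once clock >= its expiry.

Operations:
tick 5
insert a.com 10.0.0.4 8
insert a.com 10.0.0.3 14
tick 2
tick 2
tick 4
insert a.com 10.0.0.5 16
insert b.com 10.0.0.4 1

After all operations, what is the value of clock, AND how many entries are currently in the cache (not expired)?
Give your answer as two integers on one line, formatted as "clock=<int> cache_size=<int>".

Op 1: tick 5 -> clock=5.
Op 2: insert a.com -> 10.0.0.4 (expiry=5+8=13). clock=5
Op 3: insert a.com -> 10.0.0.3 (expiry=5+14=19). clock=5
Op 4: tick 2 -> clock=7.
Op 5: tick 2 -> clock=9.
Op 6: tick 4 -> clock=13.
Op 7: insert a.com -> 10.0.0.5 (expiry=13+16=29). clock=13
Op 8: insert b.com -> 10.0.0.4 (expiry=13+1=14). clock=13
Final clock = 13
Final cache (unexpired): {a.com,b.com} -> size=2

Answer: clock=13 cache_size=2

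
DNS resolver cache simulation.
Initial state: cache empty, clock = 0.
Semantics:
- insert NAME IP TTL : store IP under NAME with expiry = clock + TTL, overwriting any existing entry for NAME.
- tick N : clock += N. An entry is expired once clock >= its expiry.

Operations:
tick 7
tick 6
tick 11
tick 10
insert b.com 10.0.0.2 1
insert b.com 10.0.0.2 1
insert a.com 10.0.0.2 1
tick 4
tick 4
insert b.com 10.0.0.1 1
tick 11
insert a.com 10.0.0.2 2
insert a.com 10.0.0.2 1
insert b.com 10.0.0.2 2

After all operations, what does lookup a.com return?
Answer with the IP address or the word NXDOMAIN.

Answer: 10.0.0.2

Derivation:
Op 1: tick 7 -> clock=7.
Op 2: tick 6 -> clock=13.
Op 3: tick 11 -> clock=24.
Op 4: tick 10 -> clock=34.
Op 5: insert b.com -> 10.0.0.2 (expiry=34+1=35). clock=34
Op 6: insert b.com -> 10.0.0.2 (expiry=34+1=35). clock=34
Op 7: insert a.com -> 10.0.0.2 (expiry=34+1=35). clock=34
Op 8: tick 4 -> clock=38. purged={a.com,b.com}
Op 9: tick 4 -> clock=42.
Op 10: insert b.com -> 10.0.0.1 (expiry=42+1=43). clock=42
Op 11: tick 11 -> clock=53. purged={b.com}
Op 12: insert a.com -> 10.0.0.2 (expiry=53+2=55). clock=53
Op 13: insert a.com -> 10.0.0.2 (expiry=53+1=54). clock=53
Op 14: insert b.com -> 10.0.0.2 (expiry=53+2=55). clock=53
lookup a.com: present, ip=10.0.0.2 expiry=54 > clock=53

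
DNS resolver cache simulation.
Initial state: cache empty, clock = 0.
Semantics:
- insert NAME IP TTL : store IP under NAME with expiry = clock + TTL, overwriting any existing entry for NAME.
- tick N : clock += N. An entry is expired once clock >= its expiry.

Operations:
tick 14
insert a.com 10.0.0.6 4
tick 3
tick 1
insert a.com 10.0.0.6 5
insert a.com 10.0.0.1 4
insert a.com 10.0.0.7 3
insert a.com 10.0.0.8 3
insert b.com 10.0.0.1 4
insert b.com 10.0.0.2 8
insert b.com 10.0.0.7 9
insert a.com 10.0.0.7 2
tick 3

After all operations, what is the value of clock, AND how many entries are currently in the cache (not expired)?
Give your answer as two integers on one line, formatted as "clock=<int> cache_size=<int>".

Answer: clock=21 cache_size=1

Derivation:
Op 1: tick 14 -> clock=14.
Op 2: insert a.com -> 10.0.0.6 (expiry=14+4=18). clock=14
Op 3: tick 3 -> clock=17.
Op 4: tick 1 -> clock=18. purged={a.com}
Op 5: insert a.com -> 10.0.0.6 (expiry=18+5=23). clock=18
Op 6: insert a.com -> 10.0.0.1 (expiry=18+4=22). clock=18
Op 7: insert a.com -> 10.0.0.7 (expiry=18+3=21). clock=18
Op 8: insert a.com -> 10.0.0.8 (expiry=18+3=21). clock=18
Op 9: insert b.com -> 10.0.0.1 (expiry=18+4=22). clock=18
Op 10: insert b.com -> 10.0.0.2 (expiry=18+8=26). clock=18
Op 11: insert b.com -> 10.0.0.7 (expiry=18+9=27). clock=18
Op 12: insert a.com -> 10.0.0.7 (expiry=18+2=20). clock=18
Op 13: tick 3 -> clock=21. purged={a.com}
Final clock = 21
Final cache (unexpired): {b.com} -> size=1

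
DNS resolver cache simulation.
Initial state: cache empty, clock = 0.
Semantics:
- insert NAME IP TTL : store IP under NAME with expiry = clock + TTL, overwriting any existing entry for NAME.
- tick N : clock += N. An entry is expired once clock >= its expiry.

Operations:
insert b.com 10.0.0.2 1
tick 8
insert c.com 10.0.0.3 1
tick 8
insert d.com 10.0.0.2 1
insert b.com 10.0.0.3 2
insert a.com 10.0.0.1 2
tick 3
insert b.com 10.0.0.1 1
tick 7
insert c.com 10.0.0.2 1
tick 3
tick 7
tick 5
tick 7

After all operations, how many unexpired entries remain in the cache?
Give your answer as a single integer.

Answer: 0

Derivation:
Op 1: insert b.com -> 10.0.0.2 (expiry=0+1=1). clock=0
Op 2: tick 8 -> clock=8. purged={b.com}
Op 3: insert c.com -> 10.0.0.3 (expiry=8+1=9). clock=8
Op 4: tick 8 -> clock=16. purged={c.com}
Op 5: insert d.com -> 10.0.0.2 (expiry=16+1=17). clock=16
Op 6: insert b.com -> 10.0.0.3 (expiry=16+2=18). clock=16
Op 7: insert a.com -> 10.0.0.1 (expiry=16+2=18). clock=16
Op 8: tick 3 -> clock=19. purged={a.com,b.com,d.com}
Op 9: insert b.com -> 10.0.0.1 (expiry=19+1=20). clock=19
Op 10: tick 7 -> clock=26. purged={b.com}
Op 11: insert c.com -> 10.0.0.2 (expiry=26+1=27). clock=26
Op 12: tick 3 -> clock=29. purged={c.com}
Op 13: tick 7 -> clock=36.
Op 14: tick 5 -> clock=41.
Op 15: tick 7 -> clock=48.
Final cache (unexpired): {} -> size=0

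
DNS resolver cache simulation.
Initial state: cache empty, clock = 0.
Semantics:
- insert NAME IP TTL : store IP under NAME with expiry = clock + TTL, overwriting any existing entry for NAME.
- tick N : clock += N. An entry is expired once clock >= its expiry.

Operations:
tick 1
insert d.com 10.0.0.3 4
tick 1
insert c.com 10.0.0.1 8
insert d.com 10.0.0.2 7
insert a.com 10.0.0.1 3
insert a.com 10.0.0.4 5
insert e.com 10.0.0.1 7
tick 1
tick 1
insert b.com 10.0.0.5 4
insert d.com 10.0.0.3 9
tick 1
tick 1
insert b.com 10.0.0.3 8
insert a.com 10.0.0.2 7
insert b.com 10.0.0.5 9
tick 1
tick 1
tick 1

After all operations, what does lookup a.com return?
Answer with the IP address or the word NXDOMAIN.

Answer: 10.0.0.2

Derivation:
Op 1: tick 1 -> clock=1.
Op 2: insert d.com -> 10.0.0.3 (expiry=1+4=5). clock=1
Op 3: tick 1 -> clock=2.
Op 4: insert c.com -> 10.0.0.1 (expiry=2+8=10). clock=2
Op 5: insert d.com -> 10.0.0.2 (expiry=2+7=9). clock=2
Op 6: insert a.com -> 10.0.0.1 (expiry=2+3=5). clock=2
Op 7: insert a.com -> 10.0.0.4 (expiry=2+5=7). clock=2
Op 8: insert e.com -> 10.0.0.1 (expiry=2+7=9). clock=2
Op 9: tick 1 -> clock=3.
Op 10: tick 1 -> clock=4.
Op 11: insert b.com -> 10.0.0.5 (expiry=4+4=8). clock=4
Op 12: insert d.com -> 10.0.0.3 (expiry=4+9=13). clock=4
Op 13: tick 1 -> clock=5.
Op 14: tick 1 -> clock=6.
Op 15: insert b.com -> 10.0.0.3 (expiry=6+8=14). clock=6
Op 16: insert a.com -> 10.0.0.2 (expiry=6+7=13). clock=6
Op 17: insert b.com -> 10.0.0.5 (expiry=6+9=15). clock=6
Op 18: tick 1 -> clock=7.
Op 19: tick 1 -> clock=8.
Op 20: tick 1 -> clock=9. purged={e.com}
lookup a.com: present, ip=10.0.0.2 expiry=13 > clock=9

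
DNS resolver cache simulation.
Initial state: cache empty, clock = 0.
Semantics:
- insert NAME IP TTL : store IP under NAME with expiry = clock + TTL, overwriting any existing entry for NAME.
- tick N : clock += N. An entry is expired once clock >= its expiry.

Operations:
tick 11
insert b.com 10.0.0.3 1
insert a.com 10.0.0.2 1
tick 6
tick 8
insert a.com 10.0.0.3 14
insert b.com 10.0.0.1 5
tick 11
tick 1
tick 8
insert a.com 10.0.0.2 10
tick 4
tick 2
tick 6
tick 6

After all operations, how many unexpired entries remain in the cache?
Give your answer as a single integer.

Op 1: tick 11 -> clock=11.
Op 2: insert b.com -> 10.0.0.3 (expiry=11+1=12). clock=11
Op 3: insert a.com -> 10.0.0.2 (expiry=11+1=12). clock=11
Op 4: tick 6 -> clock=17. purged={a.com,b.com}
Op 5: tick 8 -> clock=25.
Op 6: insert a.com -> 10.0.0.3 (expiry=25+14=39). clock=25
Op 7: insert b.com -> 10.0.0.1 (expiry=25+5=30). clock=25
Op 8: tick 11 -> clock=36. purged={b.com}
Op 9: tick 1 -> clock=37.
Op 10: tick 8 -> clock=45. purged={a.com}
Op 11: insert a.com -> 10.0.0.2 (expiry=45+10=55). clock=45
Op 12: tick 4 -> clock=49.
Op 13: tick 2 -> clock=51.
Op 14: tick 6 -> clock=57. purged={a.com}
Op 15: tick 6 -> clock=63.
Final cache (unexpired): {} -> size=0

Answer: 0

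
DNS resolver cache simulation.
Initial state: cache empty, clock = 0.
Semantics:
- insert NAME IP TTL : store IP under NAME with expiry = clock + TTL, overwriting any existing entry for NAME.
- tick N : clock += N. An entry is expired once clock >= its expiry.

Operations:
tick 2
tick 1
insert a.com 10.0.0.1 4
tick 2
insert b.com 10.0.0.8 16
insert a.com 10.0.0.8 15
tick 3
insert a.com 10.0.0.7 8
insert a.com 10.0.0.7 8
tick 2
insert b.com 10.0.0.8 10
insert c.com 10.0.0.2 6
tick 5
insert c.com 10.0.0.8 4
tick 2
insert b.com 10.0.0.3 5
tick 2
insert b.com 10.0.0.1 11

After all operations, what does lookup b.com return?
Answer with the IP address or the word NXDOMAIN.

Op 1: tick 2 -> clock=2.
Op 2: tick 1 -> clock=3.
Op 3: insert a.com -> 10.0.0.1 (expiry=3+4=7). clock=3
Op 4: tick 2 -> clock=5.
Op 5: insert b.com -> 10.0.0.8 (expiry=5+16=21). clock=5
Op 6: insert a.com -> 10.0.0.8 (expiry=5+15=20). clock=5
Op 7: tick 3 -> clock=8.
Op 8: insert a.com -> 10.0.0.7 (expiry=8+8=16). clock=8
Op 9: insert a.com -> 10.0.0.7 (expiry=8+8=16). clock=8
Op 10: tick 2 -> clock=10.
Op 11: insert b.com -> 10.0.0.8 (expiry=10+10=20). clock=10
Op 12: insert c.com -> 10.0.0.2 (expiry=10+6=16). clock=10
Op 13: tick 5 -> clock=15.
Op 14: insert c.com -> 10.0.0.8 (expiry=15+4=19). clock=15
Op 15: tick 2 -> clock=17. purged={a.com}
Op 16: insert b.com -> 10.0.0.3 (expiry=17+5=22). clock=17
Op 17: tick 2 -> clock=19. purged={c.com}
Op 18: insert b.com -> 10.0.0.1 (expiry=19+11=30). clock=19
lookup b.com: present, ip=10.0.0.1 expiry=30 > clock=19

Answer: 10.0.0.1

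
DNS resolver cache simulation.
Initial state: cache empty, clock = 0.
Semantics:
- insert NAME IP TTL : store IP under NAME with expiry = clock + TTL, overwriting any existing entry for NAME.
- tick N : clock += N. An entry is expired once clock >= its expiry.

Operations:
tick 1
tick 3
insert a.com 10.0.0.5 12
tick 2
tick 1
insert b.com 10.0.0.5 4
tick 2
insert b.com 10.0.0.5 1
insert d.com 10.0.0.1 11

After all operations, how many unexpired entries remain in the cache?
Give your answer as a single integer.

Answer: 3

Derivation:
Op 1: tick 1 -> clock=1.
Op 2: tick 3 -> clock=4.
Op 3: insert a.com -> 10.0.0.5 (expiry=4+12=16). clock=4
Op 4: tick 2 -> clock=6.
Op 5: tick 1 -> clock=7.
Op 6: insert b.com -> 10.0.0.5 (expiry=7+4=11). clock=7
Op 7: tick 2 -> clock=9.
Op 8: insert b.com -> 10.0.0.5 (expiry=9+1=10). clock=9
Op 9: insert d.com -> 10.0.0.1 (expiry=9+11=20). clock=9
Final cache (unexpired): {a.com,b.com,d.com} -> size=3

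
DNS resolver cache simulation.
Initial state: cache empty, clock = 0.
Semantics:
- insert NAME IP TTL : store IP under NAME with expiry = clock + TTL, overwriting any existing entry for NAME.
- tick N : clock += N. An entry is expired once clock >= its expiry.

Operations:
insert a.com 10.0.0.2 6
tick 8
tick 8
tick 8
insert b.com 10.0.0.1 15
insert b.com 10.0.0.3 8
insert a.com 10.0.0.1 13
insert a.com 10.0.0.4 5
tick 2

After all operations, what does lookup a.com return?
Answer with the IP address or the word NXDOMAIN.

Op 1: insert a.com -> 10.0.0.2 (expiry=0+6=6). clock=0
Op 2: tick 8 -> clock=8. purged={a.com}
Op 3: tick 8 -> clock=16.
Op 4: tick 8 -> clock=24.
Op 5: insert b.com -> 10.0.0.1 (expiry=24+15=39). clock=24
Op 6: insert b.com -> 10.0.0.3 (expiry=24+8=32). clock=24
Op 7: insert a.com -> 10.0.0.1 (expiry=24+13=37). clock=24
Op 8: insert a.com -> 10.0.0.4 (expiry=24+5=29). clock=24
Op 9: tick 2 -> clock=26.
lookup a.com: present, ip=10.0.0.4 expiry=29 > clock=26

Answer: 10.0.0.4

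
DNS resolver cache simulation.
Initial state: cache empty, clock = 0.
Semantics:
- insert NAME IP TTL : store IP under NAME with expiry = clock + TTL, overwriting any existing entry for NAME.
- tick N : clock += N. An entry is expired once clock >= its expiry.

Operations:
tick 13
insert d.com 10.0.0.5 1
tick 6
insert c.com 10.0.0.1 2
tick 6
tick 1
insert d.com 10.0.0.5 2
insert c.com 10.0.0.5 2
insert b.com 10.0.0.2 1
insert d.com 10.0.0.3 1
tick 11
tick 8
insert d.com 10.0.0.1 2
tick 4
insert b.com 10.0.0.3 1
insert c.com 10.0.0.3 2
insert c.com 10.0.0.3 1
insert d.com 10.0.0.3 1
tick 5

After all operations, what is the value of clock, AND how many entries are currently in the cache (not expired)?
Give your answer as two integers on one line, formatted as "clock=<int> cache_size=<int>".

Answer: clock=54 cache_size=0

Derivation:
Op 1: tick 13 -> clock=13.
Op 2: insert d.com -> 10.0.0.5 (expiry=13+1=14). clock=13
Op 3: tick 6 -> clock=19. purged={d.com}
Op 4: insert c.com -> 10.0.0.1 (expiry=19+2=21). clock=19
Op 5: tick 6 -> clock=25. purged={c.com}
Op 6: tick 1 -> clock=26.
Op 7: insert d.com -> 10.0.0.5 (expiry=26+2=28). clock=26
Op 8: insert c.com -> 10.0.0.5 (expiry=26+2=28). clock=26
Op 9: insert b.com -> 10.0.0.2 (expiry=26+1=27). clock=26
Op 10: insert d.com -> 10.0.0.3 (expiry=26+1=27). clock=26
Op 11: tick 11 -> clock=37. purged={b.com,c.com,d.com}
Op 12: tick 8 -> clock=45.
Op 13: insert d.com -> 10.0.0.1 (expiry=45+2=47). clock=45
Op 14: tick 4 -> clock=49. purged={d.com}
Op 15: insert b.com -> 10.0.0.3 (expiry=49+1=50). clock=49
Op 16: insert c.com -> 10.0.0.3 (expiry=49+2=51). clock=49
Op 17: insert c.com -> 10.0.0.3 (expiry=49+1=50). clock=49
Op 18: insert d.com -> 10.0.0.3 (expiry=49+1=50). clock=49
Op 19: tick 5 -> clock=54. purged={b.com,c.com,d.com}
Final clock = 54
Final cache (unexpired): {} -> size=0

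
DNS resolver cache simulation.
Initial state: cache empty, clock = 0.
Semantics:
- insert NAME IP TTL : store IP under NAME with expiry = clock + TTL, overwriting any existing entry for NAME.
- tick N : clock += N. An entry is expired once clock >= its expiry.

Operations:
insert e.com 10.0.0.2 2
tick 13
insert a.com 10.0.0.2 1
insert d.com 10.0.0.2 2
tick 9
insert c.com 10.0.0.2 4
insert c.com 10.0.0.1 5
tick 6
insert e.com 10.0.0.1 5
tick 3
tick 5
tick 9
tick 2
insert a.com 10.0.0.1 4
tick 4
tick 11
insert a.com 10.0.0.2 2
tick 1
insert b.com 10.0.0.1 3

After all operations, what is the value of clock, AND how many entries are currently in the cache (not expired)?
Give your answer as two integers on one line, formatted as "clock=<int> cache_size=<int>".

Answer: clock=63 cache_size=2

Derivation:
Op 1: insert e.com -> 10.0.0.2 (expiry=0+2=2). clock=0
Op 2: tick 13 -> clock=13. purged={e.com}
Op 3: insert a.com -> 10.0.0.2 (expiry=13+1=14). clock=13
Op 4: insert d.com -> 10.0.0.2 (expiry=13+2=15). clock=13
Op 5: tick 9 -> clock=22. purged={a.com,d.com}
Op 6: insert c.com -> 10.0.0.2 (expiry=22+4=26). clock=22
Op 7: insert c.com -> 10.0.0.1 (expiry=22+5=27). clock=22
Op 8: tick 6 -> clock=28. purged={c.com}
Op 9: insert e.com -> 10.0.0.1 (expiry=28+5=33). clock=28
Op 10: tick 3 -> clock=31.
Op 11: tick 5 -> clock=36. purged={e.com}
Op 12: tick 9 -> clock=45.
Op 13: tick 2 -> clock=47.
Op 14: insert a.com -> 10.0.0.1 (expiry=47+4=51). clock=47
Op 15: tick 4 -> clock=51. purged={a.com}
Op 16: tick 11 -> clock=62.
Op 17: insert a.com -> 10.0.0.2 (expiry=62+2=64). clock=62
Op 18: tick 1 -> clock=63.
Op 19: insert b.com -> 10.0.0.1 (expiry=63+3=66). clock=63
Final clock = 63
Final cache (unexpired): {a.com,b.com} -> size=2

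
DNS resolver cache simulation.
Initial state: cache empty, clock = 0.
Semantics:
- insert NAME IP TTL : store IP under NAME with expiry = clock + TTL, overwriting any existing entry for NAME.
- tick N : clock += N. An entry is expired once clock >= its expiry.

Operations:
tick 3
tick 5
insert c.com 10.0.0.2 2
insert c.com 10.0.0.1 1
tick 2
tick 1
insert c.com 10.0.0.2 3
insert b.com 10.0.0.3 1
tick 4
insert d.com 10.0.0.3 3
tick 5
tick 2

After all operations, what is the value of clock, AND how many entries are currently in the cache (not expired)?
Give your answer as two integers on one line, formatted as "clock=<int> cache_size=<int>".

Op 1: tick 3 -> clock=3.
Op 2: tick 5 -> clock=8.
Op 3: insert c.com -> 10.0.0.2 (expiry=8+2=10). clock=8
Op 4: insert c.com -> 10.0.0.1 (expiry=8+1=9). clock=8
Op 5: tick 2 -> clock=10. purged={c.com}
Op 6: tick 1 -> clock=11.
Op 7: insert c.com -> 10.0.0.2 (expiry=11+3=14). clock=11
Op 8: insert b.com -> 10.0.0.3 (expiry=11+1=12). clock=11
Op 9: tick 4 -> clock=15. purged={b.com,c.com}
Op 10: insert d.com -> 10.0.0.3 (expiry=15+3=18). clock=15
Op 11: tick 5 -> clock=20. purged={d.com}
Op 12: tick 2 -> clock=22.
Final clock = 22
Final cache (unexpired): {} -> size=0

Answer: clock=22 cache_size=0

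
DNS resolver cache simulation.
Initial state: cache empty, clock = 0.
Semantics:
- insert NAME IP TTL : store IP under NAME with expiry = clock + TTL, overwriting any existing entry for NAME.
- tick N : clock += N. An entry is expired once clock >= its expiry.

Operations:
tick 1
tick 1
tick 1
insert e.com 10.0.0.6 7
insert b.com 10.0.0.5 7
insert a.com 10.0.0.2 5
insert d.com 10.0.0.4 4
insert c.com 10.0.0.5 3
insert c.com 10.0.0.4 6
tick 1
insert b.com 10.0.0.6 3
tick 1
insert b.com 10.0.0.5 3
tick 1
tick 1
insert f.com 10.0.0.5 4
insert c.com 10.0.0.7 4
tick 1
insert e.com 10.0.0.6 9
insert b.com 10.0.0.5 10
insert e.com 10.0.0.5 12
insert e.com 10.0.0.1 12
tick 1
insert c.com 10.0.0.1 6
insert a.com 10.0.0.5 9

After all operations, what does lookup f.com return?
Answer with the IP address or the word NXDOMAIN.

Answer: 10.0.0.5

Derivation:
Op 1: tick 1 -> clock=1.
Op 2: tick 1 -> clock=2.
Op 3: tick 1 -> clock=3.
Op 4: insert e.com -> 10.0.0.6 (expiry=3+7=10). clock=3
Op 5: insert b.com -> 10.0.0.5 (expiry=3+7=10). clock=3
Op 6: insert a.com -> 10.0.0.2 (expiry=3+5=8). clock=3
Op 7: insert d.com -> 10.0.0.4 (expiry=3+4=7). clock=3
Op 8: insert c.com -> 10.0.0.5 (expiry=3+3=6). clock=3
Op 9: insert c.com -> 10.0.0.4 (expiry=3+6=9). clock=3
Op 10: tick 1 -> clock=4.
Op 11: insert b.com -> 10.0.0.6 (expiry=4+3=7). clock=4
Op 12: tick 1 -> clock=5.
Op 13: insert b.com -> 10.0.0.5 (expiry=5+3=8). clock=5
Op 14: tick 1 -> clock=6.
Op 15: tick 1 -> clock=7. purged={d.com}
Op 16: insert f.com -> 10.0.0.5 (expiry=7+4=11). clock=7
Op 17: insert c.com -> 10.0.0.7 (expiry=7+4=11). clock=7
Op 18: tick 1 -> clock=8. purged={a.com,b.com}
Op 19: insert e.com -> 10.0.0.6 (expiry=8+9=17). clock=8
Op 20: insert b.com -> 10.0.0.5 (expiry=8+10=18). clock=8
Op 21: insert e.com -> 10.0.0.5 (expiry=8+12=20). clock=8
Op 22: insert e.com -> 10.0.0.1 (expiry=8+12=20). clock=8
Op 23: tick 1 -> clock=9.
Op 24: insert c.com -> 10.0.0.1 (expiry=9+6=15). clock=9
Op 25: insert a.com -> 10.0.0.5 (expiry=9+9=18). clock=9
lookup f.com: present, ip=10.0.0.5 expiry=11 > clock=9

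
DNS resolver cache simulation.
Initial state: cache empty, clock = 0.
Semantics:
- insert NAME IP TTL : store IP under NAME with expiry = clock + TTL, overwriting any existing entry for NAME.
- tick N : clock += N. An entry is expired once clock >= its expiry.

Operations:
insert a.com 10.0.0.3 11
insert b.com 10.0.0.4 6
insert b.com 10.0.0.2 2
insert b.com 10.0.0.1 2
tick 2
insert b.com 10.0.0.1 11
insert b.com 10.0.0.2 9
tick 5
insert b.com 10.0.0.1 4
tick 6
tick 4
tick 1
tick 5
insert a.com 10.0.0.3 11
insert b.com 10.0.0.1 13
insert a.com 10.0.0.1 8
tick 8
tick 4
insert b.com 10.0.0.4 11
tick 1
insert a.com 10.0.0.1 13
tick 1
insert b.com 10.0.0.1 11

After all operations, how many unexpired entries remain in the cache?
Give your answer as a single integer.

Answer: 2

Derivation:
Op 1: insert a.com -> 10.0.0.3 (expiry=0+11=11). clock=0
Op 2: insert b.com -> 10.0.0.4 (expiry=0+6=6). clock=0
Op 3: insert b.com -> 10.0.0.2 (expiry=0+2=2). clock=0
Op 4: insert b.com -> 10.0.0.1 (expiry=0+2=2). clock=0
Op 5: tick 2 -> clock=2. purged={b.com}
Op 6: insert b.com -> 10.0.0.1 (expiry=2+11=13). clock=2
Op 7: insert b.com -> 10.0.0.2 (expiry=2+9=11). clock=2
Op 8: tick 5 -> clock=7.
Op 9: insert b.com -> 10.0.0.1 (expiry=7+4=11). clock=7
Op 10: tick 6 -> clock=13. purged={a.com,b.com}
Op 11: tick 4 -> clock=17.
Op 12: tick 1 -> clock=18.
Op 13: tick 5 -> clock=23.
Op 14: insert a.com -> 10.0.0.3 (expiry=23+11=34). clock=23
Op 15: insert b.com -> 10.0.0.1 (expiry=23+13=36). clock=23
Op 16: insert a.com -> 10.0.0.1 (expiry=23+8=31). clock=23
Op 17: tick 8 -> clock=31. purged={a.com}
Op 18: tick 4 -> clock=35.
Op 19: insert b.com -> 10.0.0.4 (expiry=35+11=46). clock=35
Op 20: tick 1 -> clock=36.
Op 21: insert a.com -> 10.0.0.1 (expiry=36+13=49). clock=36
Op 22: tick 1 -> clock=37.
Op 23: insert b.com -> 10.0.0.1 (expiry=37+11=48). clock=37
Final cache (unexpired): {a.com,b.com} -> size=2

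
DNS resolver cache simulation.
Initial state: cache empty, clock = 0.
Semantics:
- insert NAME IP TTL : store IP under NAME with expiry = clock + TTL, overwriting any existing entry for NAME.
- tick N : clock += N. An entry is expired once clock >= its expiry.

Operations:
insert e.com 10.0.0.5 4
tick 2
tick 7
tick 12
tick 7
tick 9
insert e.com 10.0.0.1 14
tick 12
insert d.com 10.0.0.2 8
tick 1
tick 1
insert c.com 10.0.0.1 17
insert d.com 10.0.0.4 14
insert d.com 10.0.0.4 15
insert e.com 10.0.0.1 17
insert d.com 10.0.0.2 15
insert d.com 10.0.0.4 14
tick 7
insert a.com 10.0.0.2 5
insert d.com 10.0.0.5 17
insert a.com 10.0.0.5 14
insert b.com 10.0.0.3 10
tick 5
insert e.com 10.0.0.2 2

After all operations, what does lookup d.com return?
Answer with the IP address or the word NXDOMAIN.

Op 1: insert e.com -> 10.0.0.5 (expiry=0+4=4). clock=0
Op 2: tick 2 -> clock=2.
Op 3: tick 7 -> clock=9. purged={e.com}
Op 4: tick 12 -> clock=21.
Op 5: tick 7 -> clock=28.
Op 6: tick 9 -> clock=37.
Op 7: insert e.com -> 10.0.0.1 (expiry=37+14=51). clock=37
Op 8: tick 12 -> clock=49.
Op 9: insert d.com -> 10.0.0.2 (expiry=49+8=57). clock=49
Op 10: tick 1 -> clock=50.
Op 11: tick 1 -> clock=51. purged={e.com}
Op 12: insert c.com -> 10.0.0.1 (expiry=51+17=68). clock=51
Op 13: insert d.com -> 10.0.0.4 (expiry=51+14=65). clock=51
Op 14: insert d.com -> 10.0.0.4 (expiry=51+15=66). clock=51
Op 15: insert e.com -> 10.0.0.1 (expiry=51+17=68). clock=51
Op 16: insert d.com -> 10.0.0.2 (expiry=51+15=66). clock=51
Op 17: insert d.com -> 10.0.0.4 (expiry=51+14=65). clock=51
Op 18: tick 7 -> clock=58.
Op 19: insert a.com -> 10.0.0.2 (expiry=58+5=63). clock=58
Op 20: insert d.com -> 10.0.0.5 (expiry=58+17=75). clock=58
Op 21: insert a.com -> 10.0.0.5 (expiry=58+14=72). clock=58
Op 22: insert b.com -> 10.0.0.3 (expiry=58+10=68). clock=58
Op 23: tick 5 -> clock=63.
Op 24: insert e.com -> 10.0.0.2 (expiry=63+2=65). clock=63
lookup d.com: present, ip=10.0.0.5 expiry=75 > clock=63

Answer: 10.0.0.5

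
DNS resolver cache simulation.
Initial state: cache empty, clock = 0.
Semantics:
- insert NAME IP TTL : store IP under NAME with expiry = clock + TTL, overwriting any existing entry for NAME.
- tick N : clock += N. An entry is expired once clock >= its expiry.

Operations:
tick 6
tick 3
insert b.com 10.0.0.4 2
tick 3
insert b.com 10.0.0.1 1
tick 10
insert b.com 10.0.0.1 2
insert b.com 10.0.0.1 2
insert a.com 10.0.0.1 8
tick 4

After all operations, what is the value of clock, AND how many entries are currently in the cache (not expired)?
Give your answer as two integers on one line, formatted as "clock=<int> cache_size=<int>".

Answer: clock=26 cache_size=1

Derivation:
Op 1: tick 6 -> clock=6.
Op 2: tick 3 -> clock=9.
Op 3: insert b.com -> 10.0.0.4 (expiry=9+2=11). clock=9
Op 4: tick 3 -> clock=12. purged={b.com}
Op 5: insert b.com -> 10.0.0.1 (expiry=12+1=13). clock=12
Op 6: tick 10 -> clock=22. purged={b.com}
Op 7: insert b.com -> 10.0.0.1 (expiry=22+2=24). clock=22
Op 8: insert b.com -> 10.0.0.1 (expiry=22+2=24). clock=22
Op 9: insert a.com -> 10.0.0.1 (expiry=22+8=30). clock=22
Op 10: tick 4 -> clock=26. purged={b.com}
Final clock = 26
Final cache (unexpired): {a.com} -> size=1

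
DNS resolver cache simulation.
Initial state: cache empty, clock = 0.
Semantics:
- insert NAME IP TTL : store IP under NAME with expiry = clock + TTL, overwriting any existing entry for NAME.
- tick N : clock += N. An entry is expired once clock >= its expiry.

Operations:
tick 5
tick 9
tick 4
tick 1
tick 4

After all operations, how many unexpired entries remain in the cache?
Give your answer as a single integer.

Op 1: tick 5 -> clock=5.
Op 2: tick 9 -> clock=14.
Op 3: tick 4 -> clock=18.
Op 4: tick 1 -> clock=19.
Op 5: tick 4 -> clock=23.
Final cache (unexpired): {} -> size=0

Answer: 0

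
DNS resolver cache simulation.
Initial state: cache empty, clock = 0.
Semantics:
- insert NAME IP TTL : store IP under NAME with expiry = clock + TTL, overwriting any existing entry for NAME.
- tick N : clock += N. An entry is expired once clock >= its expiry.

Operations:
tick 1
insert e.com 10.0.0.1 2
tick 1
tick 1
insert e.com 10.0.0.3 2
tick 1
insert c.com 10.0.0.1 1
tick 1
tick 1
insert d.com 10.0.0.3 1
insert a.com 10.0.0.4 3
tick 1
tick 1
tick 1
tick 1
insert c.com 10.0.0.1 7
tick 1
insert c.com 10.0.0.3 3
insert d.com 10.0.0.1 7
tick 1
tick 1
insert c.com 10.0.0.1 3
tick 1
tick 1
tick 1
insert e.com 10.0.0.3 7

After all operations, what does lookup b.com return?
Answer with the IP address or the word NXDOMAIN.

Op 1: tick 1 -> clock=1.
Op 2: insert e.com -> 10.0.0.1 (expiry=1+2=3). clock=1
Op 3: tick 1 -> clock=2.
Op 4: tick 1 -> clock=3. purged={e.com}
Op 5: insert e.com -> 10.0.0.3 (expiry=3+2=5). clock=3
Op 6: tick 1 -> clock=4.
Op 7: insert c.com -> 10.0.0.1 (expiry=4+1=5). clock=4
Op 8: tick 1 -> clock=5. purged={c.com,e.com}
Op 9: tick 1 -> clock=6.
Op 10: insert d.com -> 10.0.0.3 (expiry=6+1=7). clock=6
Op 11: insert a.com -> 10.0.0.4 (expiry=6+3=9). clock=6
Op 12: tick 1 -> clock=7. purged={d.com}
Op 13: tick 1 -> clock=8.
Op 14: tick 1 -> clock=9. purged={a.com}
Op 15: tick 1 -> clock=10.
Op 16: insert c.com -> 10.0.0.1 (expiry=10+7=17). clock=10
Op 17: tick 1 -> clock=11.
Op 18: insert c.com -> 10.0.0.3 (expiry=11+3=14). clock=11
Op 19: insert d.com -> 10.0.0.1 (expiry=11+7=18). clock=11
Op 20: tick 1 -> clock=12.
Op 21: tick 1 -> clock=13.
Op 22: insert c.com -> 10.0.0.1 (expiry=13+3=16). clock=13
Op 23: tick 1 -> clock=14.
Op 24: tick 1 -> clock=15.
Op 25: tick 1 -> clock=16. purged={c.com}
Op 26: insert e.com -> 10.0.0.3 (expiry=16+7=23). clock=16
lookup b.com: not in cache (expired or never inserted)

Answer: NXDOMAIN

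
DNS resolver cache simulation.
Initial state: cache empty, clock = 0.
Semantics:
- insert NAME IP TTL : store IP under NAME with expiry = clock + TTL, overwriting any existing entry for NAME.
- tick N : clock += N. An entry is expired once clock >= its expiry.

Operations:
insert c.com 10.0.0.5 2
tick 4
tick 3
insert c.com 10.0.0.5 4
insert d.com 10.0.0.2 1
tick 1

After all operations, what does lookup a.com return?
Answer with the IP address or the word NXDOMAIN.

Answer: NXDOMAIN

Derivation:
Op 1: insert c.com -> 10.0.0.5 (expiry=0+2=2). clock=0
Op 2: tick 4 -> clock=4. purged={c.com}
Op 3: tick 3 -> clock=7.
Op 4: insert c.com -> 10.0.0.5 (expiry=7+4=11). clock=7
Op 5: insert d.com -> 10.0.0.2 (expiry=7+1=8). clock=7
Op 6: tick 1 -> clock=8. purged={d.com}
lookup a.com: not in cache (expired or never inserted)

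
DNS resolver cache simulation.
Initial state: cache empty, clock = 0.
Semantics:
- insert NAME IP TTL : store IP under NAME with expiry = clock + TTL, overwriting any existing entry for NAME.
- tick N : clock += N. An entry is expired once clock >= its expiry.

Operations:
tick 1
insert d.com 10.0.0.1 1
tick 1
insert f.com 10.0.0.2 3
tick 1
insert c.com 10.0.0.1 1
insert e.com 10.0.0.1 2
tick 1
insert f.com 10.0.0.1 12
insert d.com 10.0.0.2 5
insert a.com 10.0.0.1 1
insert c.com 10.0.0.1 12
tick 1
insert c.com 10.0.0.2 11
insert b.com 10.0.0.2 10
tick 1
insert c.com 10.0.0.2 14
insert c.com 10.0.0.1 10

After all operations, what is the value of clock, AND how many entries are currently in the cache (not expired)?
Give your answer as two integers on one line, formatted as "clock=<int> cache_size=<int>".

Op 1: tick 1 -> clock=1.
Op 2: insert d.com -> 10.0.0.1 (expiry=1+1=2). clock=1
Op 3: tick 1 -> clock=2. purged={d.com}
Op 4: insert f.com -> 10.0.0.2 (expiry=2+3=5). clock=2
Op 5: tick 1 -> clock=3.
Op 6: insert c.com -> 10.0.0.1 (expiry=3+1=4). clock=3
Op 7: insert e.com -> 10.0.0.1 (expiry=3+2=5). clock=3
Op 8: tick 1 -> clock=4. purged={c.com}
Op 9: insert f.com -> 10.0.0.1 (expiry=4+12=16). clock=4
Op 10: insert d.com -> 10.0.0.2 (expiry=4+5=9). clock=4
Op 11: insert a.com -> 10.0.0.1 (expiry=4+1=5). clock=4
Op 12: insert c.com -> 10.0.0.1 (expiry=4+12=16). clock=4
Op 13: tick 1 -> clock=5. purged={a.com,e.com}
Op 14: insert c.com -> 10.0.0.2 (expiry=5+11=16). clock=5
Op 15: insert b.com -> 10.0.0.2 (expiry=5+10=15). clock=5
Op 16: tick 1 -> clock=6.
Op 17: insert c.com -> 10.0.0.2 (expiry=6+14=20). clock=6
Op 18: insert c.com -> 10.0.0.1 (expiry=6+10=16). clock=6
Final clock = 6
Final cache (unexpired): {b.com,c.com,d.com,f.com} -> size=4

Answer: clock=6 cache_size=4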